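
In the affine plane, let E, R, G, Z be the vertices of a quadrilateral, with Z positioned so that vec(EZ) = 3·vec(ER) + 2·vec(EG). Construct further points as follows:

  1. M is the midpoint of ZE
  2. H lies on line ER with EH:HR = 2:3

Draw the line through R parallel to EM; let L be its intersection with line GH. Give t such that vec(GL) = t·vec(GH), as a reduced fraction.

t = 25/19

Work in coordinates with E = (0, 0), R = (1, 0), G = (0, 1), Z = (3, 2).
1. M is the midpoint of ZE ⇒ M = (3/2, 1)
2. H lies on line ER with EH:HR = 2:3 ⇒ H = (2/5, 0)
through R parallel to EM: direction (3/2, 1); meets GH at L = (10/19, -6/19)
L = G + t·(H−G) with t = 25/19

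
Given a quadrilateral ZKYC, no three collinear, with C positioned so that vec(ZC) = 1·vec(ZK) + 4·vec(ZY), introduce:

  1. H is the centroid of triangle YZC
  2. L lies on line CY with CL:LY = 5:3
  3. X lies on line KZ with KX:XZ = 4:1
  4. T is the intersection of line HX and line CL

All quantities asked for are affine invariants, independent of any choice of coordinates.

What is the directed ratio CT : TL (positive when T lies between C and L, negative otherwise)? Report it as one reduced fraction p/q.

Choose coordinates Z = (0, 0), K = (1, 0), Y = (0, 1), C = (1, 4).
1. H is the centroid of triangle YZC ⇒ H = (1/3, 5/3)
2. L lies on line CY with CL:LY = 5:3 ⇒ L = (3/8, 17/8)
3. X lies on line KZ with KX:XZ = 4:1 ⇒ X = (1/5, 0)
4. T is the intersection of line HX and line CL ⇒ T = (7/19, 40/19)
T = C + t·(L−C) with t = 96/95, so CT:TL = t:(1−t) = 96/95:-1/95

CT:TL = -96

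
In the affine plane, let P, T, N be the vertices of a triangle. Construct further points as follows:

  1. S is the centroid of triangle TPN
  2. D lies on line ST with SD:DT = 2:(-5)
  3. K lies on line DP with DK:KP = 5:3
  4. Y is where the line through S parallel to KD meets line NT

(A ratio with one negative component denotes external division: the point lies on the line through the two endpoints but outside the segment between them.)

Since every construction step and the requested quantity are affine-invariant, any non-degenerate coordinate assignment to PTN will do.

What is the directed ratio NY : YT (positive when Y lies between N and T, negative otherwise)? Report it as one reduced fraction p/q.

Set P = (0, 0), T = (1, 0), N = (0, 1); any affine frame gives the same invariant.
1. S is the centroid of triangle TPN ⇒ S = (1/3, 1/3)
2. D lies on line ST with SD:DT = 2:(-5) ⇒ D = (-1/9, 5/9)
3. K lies on line DP with DK:KP = 5:3 ⇒ K = (-1/24, 5/24)
4. Y is where the line through S parallel to KD meets line NT ⇒ Y = (1/4, 3/4)
Y = N + t·(T−N) with t = 1/4, so NY:YT = t:(1−t) = 1/4:3/4

NY:YT = 1/3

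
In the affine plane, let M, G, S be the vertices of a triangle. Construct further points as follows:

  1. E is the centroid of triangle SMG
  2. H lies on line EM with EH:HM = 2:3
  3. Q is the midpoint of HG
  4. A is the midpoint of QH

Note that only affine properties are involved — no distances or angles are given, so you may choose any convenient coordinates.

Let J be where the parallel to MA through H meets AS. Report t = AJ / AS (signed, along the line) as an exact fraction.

Assign M = (0, 0), G = (1, 0), S = (0, 1) — the answer is frame-independent, so this choice is without loss of generality.
1. E is the centroid of triangle SMG ⇒ E = (1/3, 1/3)
2. H lies on line EM with EH:HM = 2:3 ⇒ H = (1/5, 1/5)
3. Q is the midpoint of HG ⇒ Q = (3/5, 1/10)
4. A is the midpoint of QH ⇒ A = (2/5, 3/20)
through H parallel to MA: direction (2/5, 3/20); meets AS at J = (7/20, 41/160)
J = A + t·(S−A) with t = 1/8

t = 1/8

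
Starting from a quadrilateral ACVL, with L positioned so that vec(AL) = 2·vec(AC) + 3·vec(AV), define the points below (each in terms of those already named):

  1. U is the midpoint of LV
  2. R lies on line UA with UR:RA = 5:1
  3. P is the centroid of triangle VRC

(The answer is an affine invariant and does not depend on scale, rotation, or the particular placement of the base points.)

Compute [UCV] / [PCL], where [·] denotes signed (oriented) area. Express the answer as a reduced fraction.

Set A = (0, 0), C = (1, 0), V = (0, 1), L = (2, 3); any affine frame gives the same invariant.
1. U is the midpoint of LV ⇒ U = (1, 2)
2. R lies on line UA with UR:RA = 5:1 ⇒ R = (1/6, 1/3)
3. P is the centroid of triangle VRC ⇒ P = (7/18, 4/9)
2·[UCV] = -2, 2·[PCL] = 41/18
[UCV]:[PCL] = -2:41/18 = -36/41

[UCV]:[PCL] = -36/41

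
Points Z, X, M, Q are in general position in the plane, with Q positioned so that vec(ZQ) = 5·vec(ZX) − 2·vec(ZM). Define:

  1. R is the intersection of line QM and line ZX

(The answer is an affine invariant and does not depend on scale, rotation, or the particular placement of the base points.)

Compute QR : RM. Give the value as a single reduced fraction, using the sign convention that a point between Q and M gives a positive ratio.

Work in coordinates with Z = (0, 0), X = (1, 0), M = (0, 1), Q = (5, -2).
1. R is the intersection of line QM and line ZX ⇒ R = (5/3, 0)
R = Q + t·(M−Q) with t = 2/3, so QR:RM = t:(1−t) = 2/3:1/3

QR:RM = 2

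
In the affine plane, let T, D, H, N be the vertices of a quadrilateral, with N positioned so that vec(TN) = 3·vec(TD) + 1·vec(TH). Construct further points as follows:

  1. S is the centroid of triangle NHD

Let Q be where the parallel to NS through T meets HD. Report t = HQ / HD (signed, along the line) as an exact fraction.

Choose coordinates T = (0, 0), D = (1, 0), H = (0, 1), N = (3, 1).
1. S is the centroid of triangle NHD ⇒ S = (4/3, 2/3)
through T parallel to NS: direction (-5/3, -1/3); meets HD at Q = (5/6, 1/6)
Q = H + t·(D−H) with t = 5/6

t = 5/6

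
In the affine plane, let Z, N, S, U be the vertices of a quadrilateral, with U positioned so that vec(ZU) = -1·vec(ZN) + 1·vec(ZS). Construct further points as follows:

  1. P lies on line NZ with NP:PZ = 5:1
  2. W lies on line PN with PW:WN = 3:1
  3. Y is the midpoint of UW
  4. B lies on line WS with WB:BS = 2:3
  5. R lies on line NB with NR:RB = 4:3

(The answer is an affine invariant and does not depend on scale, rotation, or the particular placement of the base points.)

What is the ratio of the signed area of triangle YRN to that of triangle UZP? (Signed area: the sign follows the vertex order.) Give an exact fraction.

[YRN]:[UZP] = -43/70

Assign Z = (0, 0), N = (1, 0), S = (0, 1), U = (-1, 1) — the answer is frame-independent, so this choice is without loss of generality.
1. P lies on line NZ with NP:PZ = 5:1 ⇒ P = (1/6, 0)
2. W lies on line PN with PW:WN = 3:1 ⇒ W = (19/24, 0)
3. Y is the midpoint of UW ⇒ Y = (-5/48, 1/2)
4. B lies on line WS with WB:BS = 2:3 ⇒ B = (19/40, 2/5)
5. R lies on line NB with NR:RB = 4:3 ⇒ R = (7/10, 8/35)
2·[YRN] = -43/420, 2·[UZP] = 1/6
[YRN]:[UZP] = -43/420:1/6 = -43/70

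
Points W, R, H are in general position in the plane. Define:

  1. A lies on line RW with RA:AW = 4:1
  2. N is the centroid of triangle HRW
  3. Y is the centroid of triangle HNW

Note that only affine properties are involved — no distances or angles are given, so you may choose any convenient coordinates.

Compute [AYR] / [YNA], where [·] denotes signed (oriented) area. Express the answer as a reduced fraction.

[AYR]:[YNA] = 4

Choose coordinates W = (0, 0), R = (1, 0), H = (0, 1).
1. A lies on line RW with RA:AW = 4:1 ⇒ A = (1/5, 0)
2. N is the centroid of triangle HRW ⇒ N = (1/3, 1/3)
3. Y is the centroid of triangle HNW ⇒ Y = (1/9, 4/9)
2·[AYR] = -16/45, 2·[YNA] = -4/45
[AYR]:[YNA] = -16/45:-4/45 = 4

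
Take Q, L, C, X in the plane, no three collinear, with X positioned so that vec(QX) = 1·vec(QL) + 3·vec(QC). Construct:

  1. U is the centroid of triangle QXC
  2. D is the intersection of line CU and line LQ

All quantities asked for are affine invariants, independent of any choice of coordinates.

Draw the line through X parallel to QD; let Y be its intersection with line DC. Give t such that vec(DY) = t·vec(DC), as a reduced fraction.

t = 3

Assign Q = (0, 0), L = (1, 0), C = (0, 1), X = (1, 3) — the answer is frame-independent, so this choice is without loss of generality.
1. U is the centroid of triangle QXC ⇒ U = (1/3, 4/3)
2. D is the intersection of line CU and line LQ ⇒ D = (-1, 0)
through X parallel to QD: direction (-1, 0); meets DC at Y = (2, 3)
Y = D + t·(C−D) with t = 3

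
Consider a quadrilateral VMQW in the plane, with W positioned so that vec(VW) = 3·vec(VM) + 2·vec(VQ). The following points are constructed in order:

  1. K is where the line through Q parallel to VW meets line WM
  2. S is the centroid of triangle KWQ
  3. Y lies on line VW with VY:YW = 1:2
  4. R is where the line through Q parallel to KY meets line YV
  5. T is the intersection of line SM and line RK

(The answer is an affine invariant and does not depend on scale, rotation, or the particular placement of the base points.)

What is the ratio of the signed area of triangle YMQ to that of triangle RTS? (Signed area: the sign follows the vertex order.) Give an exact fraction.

Set V = (0, 0), M = (1, 0), Q = (0, 1), W = (3, 2); any affine frame gives the same invariant.
1. K is where the line through Q parallel to VW meets line WM ⇒ K = (6, 5)
2. S is the centroid of triangle KWQ ⇒ S = (3, 8/3)
3. Y lies on line VW with VY:YW = 1:2 ⇒ Y = (1, 2/3)
4. R is where the line through Q parallel to KY meets line YV ⇒ R = (-5, -10/3)
5. T is the intersection of line SM and line RK ⇒ T = (59/19, 160/57)
2·[YMQ] = -2/3, 2·[RTS] = -28/57
[YMQ]:[RTS] = -2/3:-28/57 = 19/14

[YMQ]:[RTS] = 19/14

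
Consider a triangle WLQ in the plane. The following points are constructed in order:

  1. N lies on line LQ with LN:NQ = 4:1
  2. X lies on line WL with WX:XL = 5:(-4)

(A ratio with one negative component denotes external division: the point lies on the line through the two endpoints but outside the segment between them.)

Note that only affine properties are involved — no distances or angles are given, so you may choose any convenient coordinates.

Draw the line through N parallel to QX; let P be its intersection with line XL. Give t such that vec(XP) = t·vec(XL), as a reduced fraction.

Assign W = (0, 0), L = (1, 0), Q = (0, 1) — the answer is frame-independent, so this choice is without loss of generality.
1. N lies on line LQ with LN:NQ = 4:1 ⇒ N = (1/5, 4/5)
2. X lies on line WL with WX:XL = 5:(-4) ⇒ X = (5, 0)
through N parallel to QX: direction (5, -1); meets XL at P = (21/5, 0)
P = X + t·(L−X) with t = 1/5

t = 1/5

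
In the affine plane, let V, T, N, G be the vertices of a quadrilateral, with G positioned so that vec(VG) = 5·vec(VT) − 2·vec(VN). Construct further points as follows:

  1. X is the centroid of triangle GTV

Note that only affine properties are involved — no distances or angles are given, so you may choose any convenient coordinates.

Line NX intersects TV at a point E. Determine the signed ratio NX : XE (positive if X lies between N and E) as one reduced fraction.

NX:XE = -5/2

Choose coordinates V = (0, 0), T = (1, 0), N = (0, 1), G = (5, -2).
1. X is the centroid of triangle GTV ⇒ X = (2, -2/3)
line NX meets TV at E = (6/5, 0)
X = N + t·(E−N) with t = 5/3, so NX:XE = 5/3:-2/3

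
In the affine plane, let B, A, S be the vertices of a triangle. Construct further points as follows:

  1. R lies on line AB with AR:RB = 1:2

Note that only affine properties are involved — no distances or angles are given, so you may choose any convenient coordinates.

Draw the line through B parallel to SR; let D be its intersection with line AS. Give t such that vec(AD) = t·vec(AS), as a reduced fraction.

t = 3

Assign B = (0, 0), A = (1, 0), S = (0, 1) — the answer is frame-independent, so this choice is without loss of generality.
1. R lies on line AB with AR:RB = 1:2 ⇒ R = (2/3, 0)
through B parallel to SR: direction (2/3, -1); meets AS at D = (-2, 3)
D = A + t·(S−A) with t = 3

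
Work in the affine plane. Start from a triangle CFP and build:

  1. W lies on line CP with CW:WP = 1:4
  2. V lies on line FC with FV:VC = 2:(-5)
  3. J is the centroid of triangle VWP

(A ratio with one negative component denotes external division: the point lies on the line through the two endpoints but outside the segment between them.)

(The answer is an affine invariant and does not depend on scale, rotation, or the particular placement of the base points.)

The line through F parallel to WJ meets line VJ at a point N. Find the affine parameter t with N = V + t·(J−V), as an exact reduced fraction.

t = 3/10

Set C = (0, 0), F = (1, 0), P = (0, 1); any affine frame gives the same invariant.
1. W lies on line CP with CW:WP = 1:4 ⇒ W = (0, 1/5)
2. V lies on line FC with FV:VC = 2:(-5) ⇒ V = (5/3, 0)
3. J is the centroid of triangle VWP ⇒ J = (5/9, 2/5)
through F parallel to WJ: direction (5/9, 1/5); meets VJ at N = (4/3, 3/25)
N = V + t·(J−V) with t = 3/10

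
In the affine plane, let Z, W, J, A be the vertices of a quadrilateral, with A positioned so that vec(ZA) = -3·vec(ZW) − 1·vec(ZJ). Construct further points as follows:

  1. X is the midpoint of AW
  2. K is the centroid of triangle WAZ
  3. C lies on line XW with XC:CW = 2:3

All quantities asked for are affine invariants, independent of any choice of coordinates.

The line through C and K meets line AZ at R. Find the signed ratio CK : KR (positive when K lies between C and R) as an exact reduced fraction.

Set Z = (0, 0), W = (1, 0), J = (0, 1), A = (-3, -1); any affine frame gives the same invariant.
1. X is the midpoint of AW ⇒ X = (-1, -1/2)
2. K is the centroid of triangle WAZ ⇒ K = (-2/3, -1/3)
3. C lies on line XW with XC:CW = 2:3 ⇒ C = (-1/5, -3/10)
line CK meets AZ at R = (-12/11, -4/11)
K = C + t·(R−C) with t = 11/21, so CK:KR = 11/21:10/21

CK:KR = 11/10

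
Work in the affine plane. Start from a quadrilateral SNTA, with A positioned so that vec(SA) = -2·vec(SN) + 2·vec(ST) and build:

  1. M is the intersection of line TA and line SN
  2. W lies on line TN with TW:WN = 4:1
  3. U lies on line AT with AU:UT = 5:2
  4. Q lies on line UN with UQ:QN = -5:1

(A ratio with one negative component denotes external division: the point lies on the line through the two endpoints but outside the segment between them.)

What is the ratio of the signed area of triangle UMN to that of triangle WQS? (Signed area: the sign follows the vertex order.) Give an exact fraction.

Assign S = (0, 0), N = (1, 0), T = (0, 1), A = (-2, 2) — the answer is frame-independent, so this choice is without loss of generality.
1. M is the intersection of line TA and line SN ⇒ M = (2, 0)
2. W lies on line TN with TW:WN = 4:1 ⇒ W = (4/5, 1/5)
3. U lies on line AT with AU:UT = 5:2 ⇒ U = (-4/7, 9/7)
4. Q lies on line UN with UQ:QN = -5:1 ⇒ Q = (39/28, -9/28)
2·[UMN] = -9/7, 2·[WQS] = -15/28
[UMN]:[WQS] = -9/7:-15/28 = 12/5

[UMN]:[WQS] = 12/5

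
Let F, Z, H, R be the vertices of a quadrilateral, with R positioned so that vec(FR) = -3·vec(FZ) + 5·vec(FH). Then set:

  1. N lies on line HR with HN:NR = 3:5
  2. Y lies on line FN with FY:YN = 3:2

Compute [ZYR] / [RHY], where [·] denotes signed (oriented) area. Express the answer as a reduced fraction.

Work in coordinates with F = (0, 0), Z = (1, 0), H = (0, 1), R = (-3, 5).
1. N lies on line HR with HN:NR = 3:5 ⇒ N = (-9/8, 5/2)
2. Y lies on line FN with FY:YN = 3:2 ⇒ Y = (-27/40, 3/2)
2·[ZYR] = -19/8, 2·[RHY] = -6/5
[ZYR]:[RHY] = -19/8:-6/5 = 95/48

[ZYR]:[RHY] = 95/48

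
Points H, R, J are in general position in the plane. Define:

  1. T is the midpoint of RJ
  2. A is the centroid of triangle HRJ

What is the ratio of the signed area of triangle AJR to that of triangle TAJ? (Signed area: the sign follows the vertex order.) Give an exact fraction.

Choose coordinates H = (0, 0), R = (1, 0), J = (0, 1).
1. T is the midpoint of RJ ⇒ T = (1/2, 1/2)
2. A is the centroid of triangle HRJ ⇒ A = (1/3, 1/3)
2·[AJR] = -1/3, 2·[TAJ] = -1/6
[AJR]:[TAJ] = -1/3:-1/6 = 2

[AJR]:[TAJ] = 2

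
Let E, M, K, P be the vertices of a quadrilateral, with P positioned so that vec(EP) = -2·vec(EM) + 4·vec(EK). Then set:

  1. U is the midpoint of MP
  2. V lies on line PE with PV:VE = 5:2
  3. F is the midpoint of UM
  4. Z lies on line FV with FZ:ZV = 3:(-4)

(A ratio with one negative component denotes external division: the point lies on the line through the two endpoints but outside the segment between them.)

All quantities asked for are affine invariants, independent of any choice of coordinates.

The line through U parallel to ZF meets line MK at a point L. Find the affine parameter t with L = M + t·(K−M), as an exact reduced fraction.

t = 40/19

Work in coordinates with E = (0, 0), M = (1, 0), K = (0, 1), P = (-2, 4).
1. U is the midpoint of MP ⇒ U = (-1/2, 2)
2. V lies on line PE with PV:VE = 5:2 ⇒ V = (-4/7, 8/7)
3. F is the midpoint of UM ⇒ F = (1/4, 1)
4. Z lies on line FV with FZ:ZV = 3:(-4) ⇒ Z = (19/7, 4/7)
through U parallel to ZF: direction (-69/28, 3/7); meets MK at L = (-21/19, 40/19)
L = M + t·(K−M) with t = 40/19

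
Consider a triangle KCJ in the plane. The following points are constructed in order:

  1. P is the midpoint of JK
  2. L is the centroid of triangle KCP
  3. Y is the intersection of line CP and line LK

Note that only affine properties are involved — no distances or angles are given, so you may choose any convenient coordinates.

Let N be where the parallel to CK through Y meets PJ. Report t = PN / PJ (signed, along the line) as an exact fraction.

Work in coordinates with K = (0, 0), C = (1, 0), J = (0, 1).
1. P is the midpoint of JK ⇒ P = (0, 1/2)
2. L is the centroid of triangle KCP ⇒ L = (1/3, 1/6)
3. Y is the intersection of line CP and line LK ⇒ Y = (1/2, 1/4)
through Y parallel to CK: direction (-1, 0); meets PJ at N = (0, 1/4)
N = P + t·(J−P) with t = -1/2

t = -1/2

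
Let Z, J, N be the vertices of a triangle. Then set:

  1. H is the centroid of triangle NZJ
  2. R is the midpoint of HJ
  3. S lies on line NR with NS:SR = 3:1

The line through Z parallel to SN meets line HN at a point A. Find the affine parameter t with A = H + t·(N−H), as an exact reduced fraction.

t = -3

Assign Z = (0, 0), J = (1, 0), N = (0, 1) — the answer is frame-independent, so this choice is without loss of generality.
1. H is the centroid of triangle NZJ ⇒ H = (1/3, 1/3)
2. R is the midpoint of HJ ⇒ R = (2/3, 1/6)
3. S lies on line NR with NS:SR = 3:1 ⇒ S = (1/2, 3/8)
through Z parallel to SN: direction (-1/2, 5/8); meets HN at A = (4/3, -5/3)
A = H + t·(N−H) with t = -3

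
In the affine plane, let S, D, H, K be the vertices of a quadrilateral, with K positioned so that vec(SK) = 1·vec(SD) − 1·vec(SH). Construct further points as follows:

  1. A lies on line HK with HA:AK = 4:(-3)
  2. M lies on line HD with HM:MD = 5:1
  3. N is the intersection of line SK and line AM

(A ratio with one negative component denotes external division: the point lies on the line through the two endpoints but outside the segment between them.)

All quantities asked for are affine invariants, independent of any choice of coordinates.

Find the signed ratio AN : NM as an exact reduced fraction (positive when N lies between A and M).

AN:NM = 3

Set S = (0, 0), D = (1, 0), H = (0, 1), K = (1, -1); any affine frame gives the same invariant.
1. A lies on line HK with HA:AK = 4:(-3) ⇒ A = (4, -7)
2. M lies on line HD with HM:MD = 5:1 ⇒ M = (5/6, 1/6)
3. N is the intersection of line SK and line AM ⇒ N = (13/8, -13/8)
N = A + t·(M−A) with t = 3/4, so AN:NM = t:(1−t) = 3/4:1/4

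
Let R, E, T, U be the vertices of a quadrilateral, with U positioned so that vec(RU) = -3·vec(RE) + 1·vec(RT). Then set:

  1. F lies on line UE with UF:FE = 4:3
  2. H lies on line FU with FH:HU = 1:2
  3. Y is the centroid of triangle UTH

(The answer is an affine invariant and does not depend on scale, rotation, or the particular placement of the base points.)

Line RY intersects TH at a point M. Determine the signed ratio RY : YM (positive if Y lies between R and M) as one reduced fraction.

Choose coordinates R = (0, 0), E = (1, 0), T = (0, 1), U = (-3, 1).
1. F lies on line UE with UF:FE = 4:3 ⇒ F = (-5/7, 3/7)
2. H lies on line FU with FH:HU = 1:2 ⇒ H = (-31/21, 13/21)
3. Y is the centroid of triangle UTH ⇒ Y = (-94/63, 55/63)
line RY meets TH at M = (-2914/2457, 1705/2457)
Y = R + t·(M−R) with t = 39/31, so RY:YM = 39/31:-8/31

RY:YM = -39/8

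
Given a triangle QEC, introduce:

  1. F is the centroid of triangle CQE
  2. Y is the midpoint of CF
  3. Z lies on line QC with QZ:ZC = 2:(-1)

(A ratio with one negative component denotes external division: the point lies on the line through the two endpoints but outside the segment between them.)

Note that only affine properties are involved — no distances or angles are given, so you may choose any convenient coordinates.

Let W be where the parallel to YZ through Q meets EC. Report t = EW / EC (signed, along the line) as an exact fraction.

Work in coordinates with Q = (0, 0), E = (1, 0), C = (0, 1).
1. F is the centroid of triangle CQE ⇒ F = (1/3, 1/3)
2. Y is the midpoint of CF ⇒ Y = (1/6, 2/3)
3. Z lies on line QC with QZ:ZC = 2:(-1) ⇒ Z = (0, 2)
through Q parallel to YZ: direction (-1/6, 4/3); meets EC at W = (-1/7, 8/7)
W = E + t·(C−E) with t = 8/7

t = 8/7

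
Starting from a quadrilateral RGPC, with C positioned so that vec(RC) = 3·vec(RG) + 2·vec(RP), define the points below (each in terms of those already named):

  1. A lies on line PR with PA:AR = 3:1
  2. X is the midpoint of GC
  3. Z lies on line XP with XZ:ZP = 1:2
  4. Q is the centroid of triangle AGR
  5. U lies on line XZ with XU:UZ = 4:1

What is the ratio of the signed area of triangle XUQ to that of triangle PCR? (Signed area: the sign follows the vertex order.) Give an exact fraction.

Choose coordinates R = (0, 0), G = (1, 0), P = (0, 1), C = (3, 2).
1. A lies on line PR with PA:AR = 3:1 ⇒ A = (0, 1/4)
2. X is the midpoint of GC ⇒ X = (2, 1)
3. Z lies on line XP with XZ:ZP = 1:2 ⇒ Z = (4/3, 1)
4. Q is the centroid of triangle AGR ⇒ Q = (1/3, 1/12)
5. U lies on line XZ with XU:UZ = 4:1 ⇒ U = (22/15, 1)
2·[XUQ] = 22/45, 2·[PCR] = -3
[XUQ]:[PCR] = 22/45:-3 = -22/135

[XUQ]:[PCR] = -22/135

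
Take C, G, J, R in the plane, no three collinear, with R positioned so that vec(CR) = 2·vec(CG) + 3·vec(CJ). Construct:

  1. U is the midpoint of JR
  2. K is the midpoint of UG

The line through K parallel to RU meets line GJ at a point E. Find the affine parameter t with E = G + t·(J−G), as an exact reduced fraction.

Assign C = (0, 0), G = (1, 0), J = (0, 1), R = (2, 3) — the answer is frame-independent, so this choice is without loss of generality.
1. U is the midpoint of JR ⇒ U = (1, 2)
2. K is the midpoint of UG ⇒ K = (1, 1)
through K parallel to RU: direction (-1, -1); meets GJ at E = (1/2, 1/2)
E = G + t·(J−G) with t = 1/2

t = 1/2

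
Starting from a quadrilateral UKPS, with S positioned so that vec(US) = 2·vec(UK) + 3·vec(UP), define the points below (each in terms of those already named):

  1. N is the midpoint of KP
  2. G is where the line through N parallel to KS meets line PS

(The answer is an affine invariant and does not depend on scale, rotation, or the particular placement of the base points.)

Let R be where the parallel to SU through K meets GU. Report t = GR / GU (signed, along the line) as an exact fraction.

t = 4

Assign U = (0, 0), K = (1, 0), P = (0, 1), S = (2, 3) — the answer is frame-independent, so this choice is without loss of generality.
1. N is the midpoint of KP ⇒ N = (1/2, 1/2)
2. G is where the line through N parallel to KS meets line PS ⇒ G = (1, 2)
through K parallel to SU: direction (-2, -3); meets GU at R = (-3, -6)
R = G + t·(U−G) with t = 4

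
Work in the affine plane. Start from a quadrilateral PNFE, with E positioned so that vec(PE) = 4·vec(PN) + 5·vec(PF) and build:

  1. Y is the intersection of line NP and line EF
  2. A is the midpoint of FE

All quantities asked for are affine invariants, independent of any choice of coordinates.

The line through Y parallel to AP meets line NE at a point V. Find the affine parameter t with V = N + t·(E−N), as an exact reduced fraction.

Work in coordinates with P = (0, 0), N = (1, 0), F = (0, 1), E = (4, 5).
1. Y is the intersection of line NP and line EF ⇒ Y = (-1, 0)
2. A is the midpoint of FE ⇒ A = (2, 3)
through Y parallel to AP: direction (-2, -3); meets NE at V = (19, 30)
V = N + t·(E−N) with t = 6

t = 6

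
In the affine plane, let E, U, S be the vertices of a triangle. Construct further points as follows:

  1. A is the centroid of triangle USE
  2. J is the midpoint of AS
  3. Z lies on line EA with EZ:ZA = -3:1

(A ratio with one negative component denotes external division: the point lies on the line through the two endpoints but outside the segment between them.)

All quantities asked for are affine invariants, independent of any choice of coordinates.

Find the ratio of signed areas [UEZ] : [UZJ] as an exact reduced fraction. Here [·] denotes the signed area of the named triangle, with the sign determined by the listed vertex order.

[UEZ]:[UZJ] = -6

Choose coordinates E = (0, 0), U = (1, 0), S = (0, 1).
1. A is the centroid of triangle USE ⇒ A = (1/3, 1/3)
2. J is the midpoint of AS ⇒ J = (1/6, 2/3)
3. Z lies on line EA with EZ:ZA = -3:1 ⇒ Z = (1/2, 1/2)
2·[UEZ] = -1/2, 2·[UZJ] = 1/12
[UEZ]:[UZJ] = -1/2:1/12 = -6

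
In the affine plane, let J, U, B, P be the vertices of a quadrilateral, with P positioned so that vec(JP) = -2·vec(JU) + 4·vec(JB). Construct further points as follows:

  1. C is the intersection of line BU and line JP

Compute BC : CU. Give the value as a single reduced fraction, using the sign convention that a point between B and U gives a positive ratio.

BC:CU = -1/2

Assign J = (0, 0), U = (1, 0), B = (0, 1), P = (-2, 4) — the answer is frame-independent, so this choice is without loss of generality.
1. C is the intersection of line BU and line JP ⇒ C = (-1, 2)
C = B + t·(U−B) with t = -1, so BC:CU = t:(1−t) = -1:2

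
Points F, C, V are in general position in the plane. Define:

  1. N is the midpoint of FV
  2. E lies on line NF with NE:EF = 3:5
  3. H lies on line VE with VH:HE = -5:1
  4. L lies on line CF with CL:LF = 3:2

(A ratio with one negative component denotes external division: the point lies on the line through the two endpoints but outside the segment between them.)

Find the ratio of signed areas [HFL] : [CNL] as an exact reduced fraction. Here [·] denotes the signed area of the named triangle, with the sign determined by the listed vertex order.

Work in coordinates with F = (0, 0), C = (1, 0), V = (0, 1).
1. N is the midpoint of FV ⇒ N = (0, 1/2)
2. E lies on line NF with NE:EF = 3:5 ⇒ E = (0, 5/16)
3. H lies on line VE with VH:HE = -5:1 ⇒ H = (0, 9/64)
4. L lies on line CF with CL:LF = 3:2 ⇒ L = (2/5, 0)
2·[HFL] = 9/160, 2·[CNL] = 3/10
[HFL]:[CNL] = 9/160:3/10 = 3/16

[HFL]:[CNL] = 3/16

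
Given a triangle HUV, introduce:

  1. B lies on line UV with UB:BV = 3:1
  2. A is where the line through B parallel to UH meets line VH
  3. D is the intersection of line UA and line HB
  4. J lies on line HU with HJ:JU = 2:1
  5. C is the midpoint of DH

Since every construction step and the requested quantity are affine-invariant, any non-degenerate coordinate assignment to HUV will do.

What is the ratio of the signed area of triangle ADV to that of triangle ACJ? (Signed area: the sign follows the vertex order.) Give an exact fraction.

[ADV]:[ACJ] = 2/9

Set H = (0, 0), U = (1, 0), V = (0, 1); any affine frame gives the same invariant.
1. B lies on line UV with UB:BV = 3:1 ⇒ B = (1/4, 3/4)
2. A is where the line through B parallel to UH meets line VH ⇒ A = (0, 3/4)
3. D is the intersection of line UA and line HB ⇒ D = (1/5, 3/5)
4. J lies on line HU with HJ:JU = 2:1 ⇒ J = (2/3, 0)
5. C is the midpoint of DH ⇒ C = (1/10, 3/10)
2·[ADV] = 1/20, 2·[ACJ] = 9/40
[ADV]:[ACJ] = 1/20:9/40 = 2/9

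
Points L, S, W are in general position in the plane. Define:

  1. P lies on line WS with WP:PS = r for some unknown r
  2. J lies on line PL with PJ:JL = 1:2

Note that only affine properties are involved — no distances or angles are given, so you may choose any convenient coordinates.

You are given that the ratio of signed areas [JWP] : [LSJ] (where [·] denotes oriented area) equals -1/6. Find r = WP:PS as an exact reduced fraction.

Work in coordinates with L = (0, 0), S = (1, 0), W = (0, 1).
1. With WP:PS = r, write λ = r/(r+1) so P = W + λ·(S−W); P is affine-linear in λ
2. J lies on line PL with PJ:JL = 1:2 ⇒ J is an affine combination of earlier points and hence also affine-linear in λ
Every point depending on P is an affine combination of P and λ-independent points, so each such coordinate is linear in λ; the λ² term in each signed area is a multiple of (S−W)×(S−W) = 0, so 2·[JWP] and 2·[LSJ] are each linear in λ. Evaluating at λ=0 and λ=1:
  2·[JWP] = -1/3·λ,   2·[LSJ] = -2/3·λ + 2/3
So [JWP]:[LSJ] = (-1/3·λ) / (-2/3·λ + 2/3). Setting this equal to -1/6:
  -1/3·λ = -1/6·(-2/3·λ + 2/3)  ⇒  λ = 1/4
Then r = λ/(1−λ) = (1/4)/(3/4) = 1/3. Check: with r = 1/3, P = (1/4, 3/4) and [JWP]:[LSJ] = -1/6 as required.

r = 1/3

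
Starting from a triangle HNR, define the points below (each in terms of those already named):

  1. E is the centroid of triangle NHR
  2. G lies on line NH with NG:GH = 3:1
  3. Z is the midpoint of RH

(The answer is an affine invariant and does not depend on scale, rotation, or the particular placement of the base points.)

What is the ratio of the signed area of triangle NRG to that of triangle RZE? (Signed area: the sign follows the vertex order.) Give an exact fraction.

[NRG]:[RZE] = 9/2

Set H = (0, 0), N = (1, 0), R = (0, 1); any affine frame gives the same invariant.
1. E is the centroid of triangle NHR ⇒ E = (1/3, 1/3)
2. G lies on line NH with NG:GH = 3:1 ⇒ G = (1/4, 0)
3. Z is the midpoint of RH ⇒ Z = (0, 1/2)
2·[NRG] = 3/4, 2·[RZE] = 1/6
[NRG]:[RZE] = 3/4:1/6 = 9/2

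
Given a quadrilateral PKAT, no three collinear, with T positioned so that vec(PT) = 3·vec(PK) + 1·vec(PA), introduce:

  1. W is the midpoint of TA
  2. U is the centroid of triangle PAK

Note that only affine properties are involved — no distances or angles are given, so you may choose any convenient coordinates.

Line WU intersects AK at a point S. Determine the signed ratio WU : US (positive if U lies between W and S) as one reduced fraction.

WU:US = -11/2

Choose coordinates P = (0, 0), K = (1, 0), A = (0, 1), T = (3, 1).
1. W is the midpoint of TA ⇒ W = (3/2, 1)
2. U is the centroid of triangle PAK ⇒ U = (1/3, 1/3)
line WU meets AK at S = (6/11, 5/11)
U = W + t·(S−W) with t = 11/9, so WU:US = 11/9:-2/9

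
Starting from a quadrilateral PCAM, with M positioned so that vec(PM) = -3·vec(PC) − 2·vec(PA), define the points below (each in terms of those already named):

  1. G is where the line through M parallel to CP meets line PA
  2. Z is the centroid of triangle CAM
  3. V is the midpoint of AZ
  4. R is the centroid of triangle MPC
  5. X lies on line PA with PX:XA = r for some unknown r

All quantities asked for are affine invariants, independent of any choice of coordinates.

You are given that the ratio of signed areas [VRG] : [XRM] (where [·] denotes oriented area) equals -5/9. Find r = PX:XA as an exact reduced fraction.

r = 4/3

Choose coordinates P = (0, 0), C = (1, 0), A = (0, 1), M = (-3, -2).
1. G is where the line through M parallel to CP meets line PA ⇒ G = (0, -2)
2. Z is the centroid of triangle CAM ⇒ Z = (-2/3, -1/3)
3. V is the midpoint of AZ ⇒ V = (-1/3, 1/3)
4. R is the centroid of triangle MPC ⇒ R = (-2/3, -2/3)
5. With PX:XA = r, write λ = r/(r+1) so X = P + λ·(A−P); X is affine-linear in λ
Every point depending on X is an affine combination of X and λ-independent points, so each such coordinate is linear in λ; the λ² term in each signed area is a multiple of (A−P)×(A−P) = 0, so 2·[VRG] and 2·[XRM] are each linear in λ. Evaluating at λ=0 and λ=1:
  2·[VRG] = 10/9,   2·[XRM] = -7/3·λ − 2/3
So [VRG]:[XRM] = (10/9) / (-7/3·λ − 2/3). Setting this equal to -5/9:
  10/9 = -5/9·(-7/3·λ − 2/3)  ⇒  λ = 4/7
Then r = λ/(1−λ) = (4/7)/(3/7) = 4/3. Check: with r = 4/3, X = (0, 4/7) and [VRG]:[XRM] = -5/9 as required.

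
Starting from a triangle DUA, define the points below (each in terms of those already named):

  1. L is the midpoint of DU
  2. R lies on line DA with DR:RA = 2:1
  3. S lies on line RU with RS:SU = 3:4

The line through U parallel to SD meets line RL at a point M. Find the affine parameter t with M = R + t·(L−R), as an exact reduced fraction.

Assign D = (0, 0), U = (1, 0), A = (0, 1) — the answer is frame-independent, so this choice is without loss of generality.
1. L is the midpoint of DU ⇒ L = (1/2, 0)
2. R lies on line DA with DR:RA = 2:1 ⇒ R = (0, 2/3)
3. S lies on line RU with RS:SU = 3:4 ⇒ S = (3/7, 8/21)
through U parallel to SD: direction (-3/7, -8/21); meets RL at M = (7/10, -4/15)
M = R + t·(L−R) with t = 7/5

t = 7/5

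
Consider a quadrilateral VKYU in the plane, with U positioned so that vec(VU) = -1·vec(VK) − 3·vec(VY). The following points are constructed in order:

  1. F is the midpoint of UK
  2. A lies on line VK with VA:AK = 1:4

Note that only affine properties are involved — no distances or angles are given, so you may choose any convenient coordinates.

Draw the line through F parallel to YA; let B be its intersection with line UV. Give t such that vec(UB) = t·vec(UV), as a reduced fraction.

t = 13/16

Work in coordinates with V = (0, 0), K = (1, 0), Y = (0, 1), U = (-1, -3).
1. F is the midpoint of UK ⇒ F = (0, -3/2)
2. A lies on line VK with VA:AK = 1:4 ⇒ A = (1/5, 0)
through F parallel to YA: direction (1/5, -1); meets UV at B = (-3/16, -9/16)
B = U + t·(V−U) with t = 13/16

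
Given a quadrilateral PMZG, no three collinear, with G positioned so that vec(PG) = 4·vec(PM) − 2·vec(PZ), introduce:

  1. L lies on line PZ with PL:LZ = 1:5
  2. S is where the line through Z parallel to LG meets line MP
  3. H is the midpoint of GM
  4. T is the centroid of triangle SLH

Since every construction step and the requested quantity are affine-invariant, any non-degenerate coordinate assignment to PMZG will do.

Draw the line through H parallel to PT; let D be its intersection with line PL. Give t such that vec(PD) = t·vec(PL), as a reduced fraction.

t = -353/113

Set P = (0, 0), M = (1, 0), Z = (0, 1), G = (4, -2); any affine frame gives the same invariant.
1. L lies on line PZ with PL:LZ = 1:5 ⇒ L = (0, 1/6)
2. S is where the line through Z parallel to LG meets line MP ⇒ S = (24/13, 0)
3. H is the midpoint of GM ⇒ H = (5/2, -1)
4. T is the centroid of triangle SLH ⇒ T = (113/78, -5/18)
through H parallel to PT: direction (113/78, -5/18); meets PL at D = (0, -353/678)
D = P + t·(L−P) with t = -353/113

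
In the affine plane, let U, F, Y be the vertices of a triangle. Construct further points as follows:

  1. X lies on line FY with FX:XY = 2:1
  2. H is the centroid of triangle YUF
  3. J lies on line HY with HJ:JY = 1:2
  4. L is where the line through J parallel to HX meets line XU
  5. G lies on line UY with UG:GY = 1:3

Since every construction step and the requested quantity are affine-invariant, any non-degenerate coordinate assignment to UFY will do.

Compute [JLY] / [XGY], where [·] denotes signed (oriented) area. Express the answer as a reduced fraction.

Set U = (0, 0), F = (1, 0), Y = (0, 1); any affine frame gives the same invariant.
1. X lies on line FY with FX:XY = 2:1 ⇒ X = (1/3, 2/3)
2. H is the centroid of triangle YUF ⇒ H = (1/3, 1/3)
3. J lies on line HY with HJ:JY = 1:2 ⇒ J = (2/9, 5/9)
4. L is where the line through J parallel to HX meets line XU ⇒ L = (2/9, 4/9)
5. G lies on line UY with UG:GY = 1:3 ⇒ G = (0, 1/4)
2·[JLY] = -2/81, 2·[XGY] = -1/4
[JLY]:[XGY] = -2/81:-1/4 = 8/81

[JLY]:[XGY] = 8/81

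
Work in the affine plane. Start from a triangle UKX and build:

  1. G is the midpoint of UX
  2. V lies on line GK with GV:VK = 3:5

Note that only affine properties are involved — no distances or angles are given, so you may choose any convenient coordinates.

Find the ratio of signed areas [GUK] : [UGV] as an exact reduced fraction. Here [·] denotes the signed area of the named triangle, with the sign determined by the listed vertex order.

Assign U = (0, 0), K = (1, 0), X = (0, 1) — the answer is frame-independent, so this choice is without loss of generality.
1. G is the midpoint of UX ⇒ G = (0, 1/2)
2. V lies on line GK with GV:VK = 3:5 ⇒ V = (3/8, 5/16)
2·[GUK] = 1/2, 2·[UGV] = -3/16
[GUK]:[UGV] = 1/2:-3/16 = -8/3

[GUK]:[UGV] = -8/3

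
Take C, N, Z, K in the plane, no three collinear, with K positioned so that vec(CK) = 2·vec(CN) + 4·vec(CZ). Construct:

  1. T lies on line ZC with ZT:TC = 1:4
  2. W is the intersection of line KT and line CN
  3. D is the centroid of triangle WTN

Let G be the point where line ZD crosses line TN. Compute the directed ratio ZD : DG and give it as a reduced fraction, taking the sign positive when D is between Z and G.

Set C = (0, 0), N = (1, 0), Z = (0, 1), K = (2, 4); any affine frame gives the same invariant.
1. T lies on line ZC with ZT:TC = 1:4 ⇒ T = (0, 4/5)
2. W is the intersection of line KT and line CN ⇒ W = (-1/2, 0)
3. D is the centroid of triangle WTN ⇒ D = (1/6, 4/15)
line ZD meets TN at G = (1/18, 34/45)
D = Z + t·(G−Z) with t = 3, so ZD:DG = 3:-2

ZD:DG = -3/2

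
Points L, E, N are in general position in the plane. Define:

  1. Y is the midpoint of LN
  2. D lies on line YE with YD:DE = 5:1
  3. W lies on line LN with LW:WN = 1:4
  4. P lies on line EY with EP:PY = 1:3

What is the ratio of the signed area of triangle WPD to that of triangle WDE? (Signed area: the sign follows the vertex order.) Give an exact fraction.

[WPD]:[WDE] = 1/2

Assign L = (0, 0), E = (1, 0), N = (0, 1) — the answer is frame-independent, so this choice is without loss of generality.
1. Y is the midpoint of LN ⇒ Y = (0, 1/2)
2. D lies on line YE with YD:DE = 5:1 ⇒ D = (5/6, 1/12)
3. W lies on line LN with LW:WN = 1:4 ⇒ W = (0, 1/5)
4. P lies on line EY with EP:PY = 1:3 ⇒ P = (3/4, 1/8)
2·[WPD] = -1/40, 2·[WDE] = -1/20
[WPD]:[WDE] = -1/40:-1/20 = 1/2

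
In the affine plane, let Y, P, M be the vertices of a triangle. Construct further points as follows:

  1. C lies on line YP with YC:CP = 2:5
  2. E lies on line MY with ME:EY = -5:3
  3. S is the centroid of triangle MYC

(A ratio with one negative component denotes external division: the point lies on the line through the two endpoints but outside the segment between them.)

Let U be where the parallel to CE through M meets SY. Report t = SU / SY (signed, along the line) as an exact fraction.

Assign Y = (0, 0), P = (1, 0), M = (0, 1) — the answer is frame-independent, so this choice is without loss of generality.
1. C lies on line YP with YC:CP = 2:5 ⇒ C = (2/7, 0)
2. E lies on line MY with ME:EY = -5:3 ⇒ E = (0, -3/2)
3. S is the centroid of triangle MYC ⇒ S = (2/21, 1/3)
through M parallel to CE: direction (-2/7, -3/2); meets SY at U = (-4/7, -2)
U = S + t·(Y−S) with t = 7

t = 7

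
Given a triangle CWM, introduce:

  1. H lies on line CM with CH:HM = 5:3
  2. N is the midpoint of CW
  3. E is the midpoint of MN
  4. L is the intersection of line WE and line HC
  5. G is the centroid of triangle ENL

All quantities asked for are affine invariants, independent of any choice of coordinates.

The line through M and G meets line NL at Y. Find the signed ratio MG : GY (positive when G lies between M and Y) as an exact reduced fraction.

Assign C = (0, 0), W = (1, 0), M = (0, 1) — the answer is frame-independent, so this choice is without loss of generality.
1. H lies on line CM with CH:HM = 5:3 ⇒ H = (0, 5/8)
2. N is the midpoint of CW ⇒ N = (1/2, 0)
3. E is the midpoint of MN ⇒ E = (1/4, 1/2)
4. L is the intersection of line WE and line HC ⇒ L = (0, 2/3)
5. G is the centroid of triangle ENL ⇒ G = (1/4, 7/18)
line MG meets NL at Y = (3/10, 4/15)
G = M + t·(Y−M) with t = 5/6, so MG:GY = 5/6:1/6

MG:GY = 5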